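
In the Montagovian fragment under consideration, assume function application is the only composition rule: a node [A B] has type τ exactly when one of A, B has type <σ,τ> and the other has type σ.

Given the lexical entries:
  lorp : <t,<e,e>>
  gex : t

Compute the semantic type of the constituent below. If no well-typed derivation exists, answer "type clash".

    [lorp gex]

[lorp gex] — lorp of type <t,<e,e>> combines with gex of type t: type <e,e>.

<e,e>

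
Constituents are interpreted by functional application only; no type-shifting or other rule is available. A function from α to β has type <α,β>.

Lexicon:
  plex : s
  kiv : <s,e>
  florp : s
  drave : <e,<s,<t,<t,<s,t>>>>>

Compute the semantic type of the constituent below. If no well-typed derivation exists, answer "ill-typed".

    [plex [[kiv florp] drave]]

At [kiv florp], kiv : <s,e> takes florp : s, giving e.
At [[kiv florp] drave], drave : <e,<s,<t,<t,<s,t>>>>> takes [kiv florp] : e, giving <s,<t,<t,<s,t>>>>.
At [plex [[kiv florp] drave]], [[kiv florp] drave] : <s,<t,<t,<s,t>>>> takes plex : s, giving <t,<t,<s,t>>>.

<t,<t,<s,t>>>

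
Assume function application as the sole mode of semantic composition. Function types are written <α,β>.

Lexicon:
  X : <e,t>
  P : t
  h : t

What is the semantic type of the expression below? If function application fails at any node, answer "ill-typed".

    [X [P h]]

ill-typed

At [P h]: neither t nor t can take the other as argument; the node is ill-typed.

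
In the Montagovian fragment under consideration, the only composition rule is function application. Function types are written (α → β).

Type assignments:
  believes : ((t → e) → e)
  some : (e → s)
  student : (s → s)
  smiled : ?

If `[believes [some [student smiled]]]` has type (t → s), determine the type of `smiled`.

[believes [some [student smiled]]] is required to be (t → s). believes : ((t → e) → e) cannot yield (t → s) as functor, so [some [student smiled]] : (((t → e) → e) → (t → s)).
[some [student smiled]] is required to be (((t → e) → e) → (t → s)). some : (e → s) cannot yield (((t → e) → e) → (t → s)) as functor, so [student smiled] : ((e → s) → (((t → e) → e) → (t → s))).
[student smiled] is required to be ((e → s) → (((t → e) → e) → (t → s))). student : (s → s) cannot yield ((e → s) → (((t → e) → e) → (t → s))) as functor, so smiled : ((s → s) → ((e → s) → (((t → e) → e) → (t → s)))).

((s → s) → ((e → s) → (((t → e) → e) → (t → s))))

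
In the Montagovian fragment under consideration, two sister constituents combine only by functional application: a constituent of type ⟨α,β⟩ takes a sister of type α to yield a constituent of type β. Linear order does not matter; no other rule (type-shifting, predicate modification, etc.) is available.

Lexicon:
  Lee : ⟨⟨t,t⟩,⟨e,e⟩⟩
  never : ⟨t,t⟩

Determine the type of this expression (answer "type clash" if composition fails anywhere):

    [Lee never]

[Lee never]: Lee is ⟨⟨t,t⟩,⟨e,e⟩⟩, never is ⟨t,t⟩; result ⟨e,e⟩.

⟨e,e⟩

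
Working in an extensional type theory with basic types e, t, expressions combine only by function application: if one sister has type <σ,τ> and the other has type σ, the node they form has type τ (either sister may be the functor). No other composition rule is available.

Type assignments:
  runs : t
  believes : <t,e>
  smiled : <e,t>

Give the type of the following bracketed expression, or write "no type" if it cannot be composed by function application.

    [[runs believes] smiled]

[runs believes]: <t,e> applied to t yields e.
[[runs believes] smiled]: <e,t> applied to e yields t.

t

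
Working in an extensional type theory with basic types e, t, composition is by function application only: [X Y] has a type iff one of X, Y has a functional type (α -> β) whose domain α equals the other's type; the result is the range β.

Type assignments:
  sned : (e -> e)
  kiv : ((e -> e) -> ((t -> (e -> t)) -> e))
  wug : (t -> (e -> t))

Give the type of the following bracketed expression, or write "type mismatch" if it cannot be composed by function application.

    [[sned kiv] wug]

[sned kiv] — kiv of type ((e -> e) -> ((t -> (e -> t)) -> e)) combines with sned of type (e -> e): type ((t -> (e -> t)) -> e).
[[sned kiv] wug] — [sned kiv] of type ((t -> (e -> t)) -> e) combines with wug of type (t -> (e -> t)): type e.

e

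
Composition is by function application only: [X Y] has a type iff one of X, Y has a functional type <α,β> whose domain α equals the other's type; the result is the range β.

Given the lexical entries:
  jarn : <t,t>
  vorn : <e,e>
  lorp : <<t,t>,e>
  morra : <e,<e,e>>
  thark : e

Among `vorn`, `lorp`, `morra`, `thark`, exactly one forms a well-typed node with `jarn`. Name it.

lorp

vorn : <e,e> — does not combine with jarn.
lorp — combines: lorp : <<t,t>,e> takes jarn : <t,t> as argument, giving e.
morra : <e,<e,e>> — does not combine with jarn.
thark : e — does not combine with jarn.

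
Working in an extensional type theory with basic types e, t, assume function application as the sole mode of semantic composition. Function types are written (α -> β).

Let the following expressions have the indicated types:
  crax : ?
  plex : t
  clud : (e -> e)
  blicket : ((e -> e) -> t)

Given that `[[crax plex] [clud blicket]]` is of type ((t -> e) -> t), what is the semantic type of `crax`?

[[crax plex] [clud blicket]] must have type ((t -> e) -> t). The sister [clud blicket] has type t; that is not a function onto ((t -> e) -> t), so [crax plex] must be the functor, of type (t -> ((t -> e) -> t)).
[crax plex] must have type (t -> ((t -> e) -> t)). The sister plex has type t; that is not a function onto (t -> ((t -> e) -> t)), so crax must be the functor, of type (t -> (t -> ((t -> e) -> t))).

(t -> (t -> ((t -> e) -> t)))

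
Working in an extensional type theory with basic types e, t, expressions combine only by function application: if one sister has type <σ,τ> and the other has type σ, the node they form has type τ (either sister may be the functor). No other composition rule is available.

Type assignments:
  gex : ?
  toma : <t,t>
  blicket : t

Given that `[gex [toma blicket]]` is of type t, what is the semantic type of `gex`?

<t,t>

At [gex [toma blicket]] (required: t): [toma blicket] is t, which is not a function with range t; hence gex is the functor — type <t,t>.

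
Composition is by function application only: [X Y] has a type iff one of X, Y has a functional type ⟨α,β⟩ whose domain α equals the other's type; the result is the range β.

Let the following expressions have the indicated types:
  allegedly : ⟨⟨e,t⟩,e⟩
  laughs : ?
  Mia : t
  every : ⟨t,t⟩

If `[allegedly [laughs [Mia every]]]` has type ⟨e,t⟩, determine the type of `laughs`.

⟨t,⟨⟨⟨e,t⟩,e⟩,⟨e,t⟩⟩⟩

For [allegedly [laughs [Mia every]]] to have type ⟨e,t⟩ with allegedly of type ⟨⟨e,t⟩,e⟩, [laughs [Mia every]] must be the function: [laughs [Mia every]] : ⟨⟨⟨e,t⟩,e⟩,⟨e,t⟩⟩.
For [laughs [Mia every]] to have type ⟨⟨⟨e,t⟩,e⟩,⟨e,t⟩⟩ with [Mia every] of type t, laughs must be the function: laughs : ⟨t,⟨⟨⟨e,t⟩,e⟩,⟨e,t⟩⟩⟩.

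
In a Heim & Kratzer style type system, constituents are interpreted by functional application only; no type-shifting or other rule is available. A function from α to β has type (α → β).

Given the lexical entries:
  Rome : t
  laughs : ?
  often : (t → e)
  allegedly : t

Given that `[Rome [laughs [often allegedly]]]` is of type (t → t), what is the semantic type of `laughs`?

(e → (t → (t → t)))

At [Rome [laughs [often allegedly]]] (required: (t → t)): Rome is t, which is not a function with range (t → t); hence [laughs [often allegedly]] is the functor — type (t → (t → t)).
At [laughs [often allegedly]] (required: (t → (t → t))): [often allegedly] is e, which is not a function with range (t → (t → t)); hence laughs is the functor — type (e → (t → (t → t))).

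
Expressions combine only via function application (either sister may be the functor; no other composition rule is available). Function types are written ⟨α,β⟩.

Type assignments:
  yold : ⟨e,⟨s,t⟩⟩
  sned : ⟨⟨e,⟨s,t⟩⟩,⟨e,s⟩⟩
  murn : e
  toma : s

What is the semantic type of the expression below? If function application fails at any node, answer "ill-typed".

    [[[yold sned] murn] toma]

[yold sned]: ⟨⟨e,⟨s,t⟩⟩,⟨e,s⟩⟩ applied to ⟨e,⟨s,t⟩⟩ yields ⟨e,s⟩.
[[yold sned] murn]: ⟨e,s⟩ applied to e yields s.
[[[yold sned] murn] toma]: s with s — neither is a function whose domain matches the other; composition fails here.

ill-typed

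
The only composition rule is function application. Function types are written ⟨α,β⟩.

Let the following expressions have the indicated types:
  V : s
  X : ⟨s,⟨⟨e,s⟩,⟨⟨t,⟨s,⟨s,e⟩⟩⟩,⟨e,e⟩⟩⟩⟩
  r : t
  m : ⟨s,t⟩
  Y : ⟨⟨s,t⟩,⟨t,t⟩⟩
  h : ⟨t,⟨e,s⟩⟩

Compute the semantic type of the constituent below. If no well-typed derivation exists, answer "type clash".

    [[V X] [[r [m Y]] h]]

⟨⟨t,⟨s,⟨s,e⟩⟩⟩,⟨e,e⟩⟩

[V X]: ⟨s,⟨⟨e,s⟩,⟨⟨t,⟨s,⟨s,e⟩⟩⟩,⟨e,e⟩⟩⟩⟩ applied to s yields ⟨⟨e,s⟩,⟨⟨t,⟨s,⟨s,e⟩⟩⟩,⟨e,e⟩⟩⟩.
[m Y]: ⟨⟨s,t⟩,⟨t,t⟩⟩ applied to ⟨s,t⟩ yields ⟨t,t⟩.
[r [m Y]]: ⟨t,t⟩ applied to t yields t.
[[r [m Y]] h]: ⟨t,⟨e,s⟩⟩ applied to t yields ⟨e,s⟩.
[[V X] [[r [m Y]] h]]: ⟨⟨e,s⟩,⟨⟨t,⟨s,⟨s,e⟩⟩⟩,⟨e,e⟩⟩⟩ applied to ⟨e,s⟩ yields ⟨⟨t,⟨s,⟨s,e⟩⟩⟩,⟨e,e⟩⟩.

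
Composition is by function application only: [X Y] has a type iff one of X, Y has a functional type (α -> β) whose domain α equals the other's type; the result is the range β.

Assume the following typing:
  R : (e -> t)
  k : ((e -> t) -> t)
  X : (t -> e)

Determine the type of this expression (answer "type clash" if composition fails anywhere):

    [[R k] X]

e

[R k] — k of type ((e -> t) -> t) combines with R of type (e -> t): type t.
[[R k] X] — X of type (t -> e) combines with [R k] of type t: type e.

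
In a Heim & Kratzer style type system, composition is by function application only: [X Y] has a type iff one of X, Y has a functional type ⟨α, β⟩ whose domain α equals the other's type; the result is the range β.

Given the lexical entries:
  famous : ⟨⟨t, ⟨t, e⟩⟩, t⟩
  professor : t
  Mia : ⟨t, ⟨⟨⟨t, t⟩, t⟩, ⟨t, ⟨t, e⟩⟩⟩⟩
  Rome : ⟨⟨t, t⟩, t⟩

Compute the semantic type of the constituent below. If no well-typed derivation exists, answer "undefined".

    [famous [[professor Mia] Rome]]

[professor Mia]: ⟨t, ⟨⟨⟨t, t⟩, t⟩, ⟨t, ⟨t, e⟩⟩⟩⟩ applied to t yields ⟨⟨⟨t, t⟩, t⟩, ⟨t, ⟨t, e⟩⟩⟩.
[[professor Mia] Rome]: ⟨⟨⟨t, t⟩, t⟩, ⟨t, ⟨t, e⟩⟩⟩ applied to ⟨⟨t, t⟩, t⟩ yields ⟨t, ⟨t, e⟩⟩.
[famous [[professor Mia] Rome]]: ⟨⟨t, ⟨t, e⟩⟩, t⟩ applied to ⟨t, ⟨t, e⟩⟩ yields t.

t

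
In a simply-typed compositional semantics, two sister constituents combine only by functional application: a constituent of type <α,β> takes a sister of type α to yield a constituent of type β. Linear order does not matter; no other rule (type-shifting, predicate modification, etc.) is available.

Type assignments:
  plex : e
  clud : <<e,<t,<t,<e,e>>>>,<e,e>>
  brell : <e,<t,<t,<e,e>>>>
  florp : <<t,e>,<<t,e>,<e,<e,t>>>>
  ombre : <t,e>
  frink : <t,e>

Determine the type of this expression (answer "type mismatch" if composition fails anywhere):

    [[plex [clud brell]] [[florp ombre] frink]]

<e,t>

[clud brell]: functor clud : <<e,<t,<t,<e,e>>>>,<e,e>>, argument brell : <e,<t,<t,<e,e>>>>; result <e,e>.
[plex [clud brell]]: functor [clud brell] : <e,e>, argument plex : e; result e.
[florp ombre]: functor florp : <<t,e>,<<t,e>,<e,<e,t>>>>, argument ombre : <t,e>; result <<t,e>,<e,<e,t>>>.
[[florp ombre] frink]: functor [florp ombre] : <<t,e>,<e,<e,t>>>, argument frink : <t,e>; result <e,<e,t>>.
[[plex [clud brell]] [[florp ombre] frink]]: functor [[florp ombre] frink] : <e,<e,t>>, argument [plex [clud brell]] : e; result <e,t>.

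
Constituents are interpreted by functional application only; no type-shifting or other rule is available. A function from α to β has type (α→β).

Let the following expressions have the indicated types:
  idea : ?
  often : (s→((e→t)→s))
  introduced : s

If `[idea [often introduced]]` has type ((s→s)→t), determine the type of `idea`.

For [idea [often introduced]] to have type ((s→s)→t) with [often introduced] of type ((e→t)→s), idea must be the function: idea : (((e→t)→s)→((s→s)→t)).

(((e→t)→s)→((s→s)→t))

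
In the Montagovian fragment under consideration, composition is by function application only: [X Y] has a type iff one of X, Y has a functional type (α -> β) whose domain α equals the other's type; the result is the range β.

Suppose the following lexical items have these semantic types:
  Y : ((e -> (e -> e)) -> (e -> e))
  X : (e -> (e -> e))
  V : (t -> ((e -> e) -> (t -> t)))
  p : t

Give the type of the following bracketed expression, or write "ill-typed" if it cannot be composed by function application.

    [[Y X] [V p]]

[Y X]: Y is ((e -> (e -> e)) -> (e -> e)), X is (e -> (e -> e)); result (e -> e).
[V p]: V is (t -> ((e -> e) -> (t -> t))), p is t; result ((e -> e) -> (t -> t)).
[[Y X] [V p]]: [V p] is ((e -> e) -> (t -> t)), [Y X] is (e -> e); result (t -> t).

(t -> t)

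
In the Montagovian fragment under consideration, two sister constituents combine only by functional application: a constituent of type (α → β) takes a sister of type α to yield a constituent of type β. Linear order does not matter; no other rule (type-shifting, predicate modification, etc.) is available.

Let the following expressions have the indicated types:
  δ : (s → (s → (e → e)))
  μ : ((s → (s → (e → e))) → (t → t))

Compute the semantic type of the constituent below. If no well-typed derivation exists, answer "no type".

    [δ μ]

[δ μ]: μ is ((s → (s → (e → e))) → (t → t)), δ is (s → (s → (e → e))); result (t → t).

(t → t)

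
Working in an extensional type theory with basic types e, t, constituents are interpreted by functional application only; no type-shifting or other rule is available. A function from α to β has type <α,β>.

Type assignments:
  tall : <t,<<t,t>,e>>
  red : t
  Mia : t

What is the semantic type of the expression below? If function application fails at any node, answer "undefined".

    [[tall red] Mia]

undefined

[tall red]: tall is <t,<<t,t>,e>>, red is t; result <<t,t>,e>.
[[tall red] Mia]: <<t,t>,e> with t — neither is a function whose domain matches the other; composition fails here.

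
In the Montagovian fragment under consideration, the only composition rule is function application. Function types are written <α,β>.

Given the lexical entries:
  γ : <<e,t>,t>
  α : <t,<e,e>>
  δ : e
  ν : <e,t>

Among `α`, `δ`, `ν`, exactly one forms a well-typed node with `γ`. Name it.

ν

α : <t,<e,e>> — no; γ wants <e,t>, and α wants t.
δ : e — no; γ wants <e,t>, and δ wants nothing (atomic).
ν — combines: γ : <<e,t>,t> takes ν : <e,t> as argument, giving t.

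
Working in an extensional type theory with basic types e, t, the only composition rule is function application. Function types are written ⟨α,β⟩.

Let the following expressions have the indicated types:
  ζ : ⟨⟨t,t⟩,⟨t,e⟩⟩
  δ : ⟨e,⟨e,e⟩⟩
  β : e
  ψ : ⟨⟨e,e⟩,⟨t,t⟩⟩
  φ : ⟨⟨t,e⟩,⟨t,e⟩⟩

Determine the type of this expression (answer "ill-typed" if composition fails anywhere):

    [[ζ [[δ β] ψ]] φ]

[δ β]: δ is ⟨e,⟨e,e⟩⟩, β is e; result ⟨e,e⟩.
[[δ β] ψ]: ψ is ⟨⟨e,e⟩,⟨t,t⟩⟩, [δ β] is ⟨e,e⟩; result ⟨t,t⟩.
[ζ [[δ β] ψ]]: ζ is ⟨⟨t,t⟩,⟨t,e⟩⟩, [[δ β] ψ] is ⟨t,t⟩; result ⟨t,e⟩.
[[ζ [[δ β] ψ]] φ]: φ is ⟨⟨t,e⟩,⟨t,e⟩⟩, [ζ [[δ β] ψ]] is ⟨t,e⟩; result ⟨t,e⟩.

⟨t,e⟩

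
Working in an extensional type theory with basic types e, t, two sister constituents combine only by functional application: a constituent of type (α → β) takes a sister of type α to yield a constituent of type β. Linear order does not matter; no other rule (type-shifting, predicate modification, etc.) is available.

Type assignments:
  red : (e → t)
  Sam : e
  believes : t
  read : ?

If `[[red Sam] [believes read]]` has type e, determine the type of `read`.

(t → (t → e))

At [[red Sam] [believes read]] (required: e): [red Sam] is t, which is not a function with range e; hence [believes read] is the functor — type (t → e).
At [believes read] (required: (t → e)): believes is t, which is not a function with range (t → e); hence read is the functor — type (t → (t → e)).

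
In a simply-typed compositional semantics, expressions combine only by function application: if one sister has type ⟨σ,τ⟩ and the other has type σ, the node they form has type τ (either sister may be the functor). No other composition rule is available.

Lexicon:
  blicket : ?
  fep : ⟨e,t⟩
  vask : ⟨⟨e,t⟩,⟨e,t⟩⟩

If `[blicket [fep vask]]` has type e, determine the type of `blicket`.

⟨⟨e,t⟩,e⟩

[blicket [fep vask]] must have type e. The sister [fep vask] has type ⟨e,t⟩; that is not a function onto e, so blicket must be the functor, of type ⟨⟨e,t⟩,e⟩.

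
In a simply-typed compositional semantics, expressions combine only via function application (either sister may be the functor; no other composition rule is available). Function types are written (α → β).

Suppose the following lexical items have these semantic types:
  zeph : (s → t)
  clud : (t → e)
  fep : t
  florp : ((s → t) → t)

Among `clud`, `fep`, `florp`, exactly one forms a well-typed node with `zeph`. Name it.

clud : (t → e) — does not combine with zeph.
fep : t — does not combine with zeph.
florp — combines: florp : ((s → t) → t) takes zeph : (s → t) as argument, giving t.

florp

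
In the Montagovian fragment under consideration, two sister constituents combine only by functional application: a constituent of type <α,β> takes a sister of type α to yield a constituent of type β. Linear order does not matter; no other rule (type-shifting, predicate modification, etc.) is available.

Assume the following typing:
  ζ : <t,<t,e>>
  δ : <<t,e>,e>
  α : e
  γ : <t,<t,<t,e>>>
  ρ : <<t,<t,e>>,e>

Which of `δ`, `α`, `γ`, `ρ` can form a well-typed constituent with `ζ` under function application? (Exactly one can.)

δ : <<t,e>,e> — no; ζ wants t, and δ wants <t,e>.
α : e — no; ζ wants t, and α wants nothing (atomic).
γ : <t,<t,<t,e>>> — no; ζ wants t, and γ wants t.
ρ — combines: ρ : <<t,<t,e>>,e> takes ζ : <t,<t,e>> as argument, giving e.

ρ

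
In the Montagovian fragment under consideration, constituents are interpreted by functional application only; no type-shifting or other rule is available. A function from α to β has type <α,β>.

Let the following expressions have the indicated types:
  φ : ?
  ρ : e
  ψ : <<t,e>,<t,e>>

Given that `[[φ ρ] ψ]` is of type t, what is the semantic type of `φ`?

[[φ ρ] ψ] must have type t. The sister ψ has type <<t,e>,<t,e>>; that is not a function onto t, so [φ ρ] must be the functor, of type <<<t,e>,<t,e>>,t>.
[φ ρ] must have type <<<t,e>,<t,e>>,t>. The sister ρ has type e; that is not a function onto <<<t,e>,<t,e>>,t>, so φ must be the functor, of type <e,<<<t,e>,<t,e>>,t>>.

<e,<<<t,e>,<t,e>>,t>>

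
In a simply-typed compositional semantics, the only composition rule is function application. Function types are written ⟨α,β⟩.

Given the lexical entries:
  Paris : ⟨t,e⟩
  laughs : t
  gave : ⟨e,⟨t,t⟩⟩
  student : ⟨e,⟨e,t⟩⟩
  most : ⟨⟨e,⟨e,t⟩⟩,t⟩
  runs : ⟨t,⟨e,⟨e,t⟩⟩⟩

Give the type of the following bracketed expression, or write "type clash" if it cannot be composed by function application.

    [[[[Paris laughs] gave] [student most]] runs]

⟨e,⟨e,t⟩⟩

[Paris laughs]: functor Paris : ⟨t,e⟩, argument laughs : t; result e.
[[Paris laughs] gave]: functor gave : ⟨e,⟨t,t⟩⟩, argument [Paris laughs] : e; result ⟨t,t⟩.
[student most]: functor most : ⟨⟨e,⟨e,t⟩⟩,t⟩, argument student : ⟨e,⟨e,t⟩⟩; result t.
[[[Paris laughs] gave] [student most]]: functor [[Paris laughs] gave] : ⟨t,t⟩, argument [student most] : t; result t.
[[[[Paris laughs] gave] [student most]] runs]: functor runs : ⟨t,⟨e,⟨e,t⟩⟩⟩, argument [[[Paris laughs] gave] [student most]] : t; result ⟨e,⟨e,t⟩⟩.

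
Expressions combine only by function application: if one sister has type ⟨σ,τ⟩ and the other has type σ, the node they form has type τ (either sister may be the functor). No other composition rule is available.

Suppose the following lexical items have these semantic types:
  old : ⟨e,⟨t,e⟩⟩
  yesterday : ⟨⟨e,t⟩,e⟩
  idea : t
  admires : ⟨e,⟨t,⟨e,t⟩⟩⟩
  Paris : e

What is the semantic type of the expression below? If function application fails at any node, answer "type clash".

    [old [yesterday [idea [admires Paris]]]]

At [admires Paris], admires : ⟨e,⟨t,⟨e,t⟩⟩⟩ takes Paris : e, giving ⟨t,⟨e,t⟩⟩.
At [idea [admires Paris]], [admires Paris] : ⟨t,⟨e,t⟩⟩ takes idea : t, giving ⟨e,t⟩.
At [yesterday [idea [admires Paris]]], yesterday : ⟨⟨e,t⟩,e⟩ takes [idea [admires Paris]] : ⟨e,t⟩, giving e.
At [old [yesterday [idea [admires Paris]]]], old : ⟨e,⟨t,e⟩⟩ takes [yesterday [idea [admires Paris]]] : e, giving ⟨t,e⟩.

⟨t,e⟩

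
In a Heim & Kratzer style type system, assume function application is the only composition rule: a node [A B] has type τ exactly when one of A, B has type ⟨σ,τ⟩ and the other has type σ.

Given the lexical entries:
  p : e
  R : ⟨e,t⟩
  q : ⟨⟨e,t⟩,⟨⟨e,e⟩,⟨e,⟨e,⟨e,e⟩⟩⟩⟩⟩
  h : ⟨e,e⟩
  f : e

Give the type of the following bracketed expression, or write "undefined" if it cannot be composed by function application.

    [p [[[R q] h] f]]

⟨e,e⟩

[R q] — q of type ⟨⟨e,t⟩,⟨⟨e,e⟩,⟨e,⟨e,⟨e,e⟩⟩⟩⟩⟩ combines with R of type ⟨e,t⟩: type ⟨⟨e,e⟩,⟨e,⟨e,⟨e,e⟩⟩⟩⟩.
[[R q] h] — [R q] of type ⟨⟨e,e⟩,⟨e,⟨e,⟨e,e⟩⟩⟩⟩ combines with h of type ⟨e,e⟩: type ⟨e,⟨e,⟨e,e⟩⟩⟩.
[[[R q] h] f] — [[R q] h] of type ⟨e,⟨e,⟨e,e⟩⟩⟩ combines with f of type e: type ⟨e,⟨e,e⟩⟩.
[p [[[R q] h] f]] — [[[R q] h] f] of type ⟨e,⟨e,e⟩⟩ combines with p of type e: type ⟨e,e⟩.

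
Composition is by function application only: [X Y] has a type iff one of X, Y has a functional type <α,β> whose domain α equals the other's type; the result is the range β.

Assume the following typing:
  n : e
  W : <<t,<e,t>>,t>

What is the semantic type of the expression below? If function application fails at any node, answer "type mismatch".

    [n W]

[n W]: e and <<t,<e,t>>,t> cannot combine by function application — type clash.

type mismatch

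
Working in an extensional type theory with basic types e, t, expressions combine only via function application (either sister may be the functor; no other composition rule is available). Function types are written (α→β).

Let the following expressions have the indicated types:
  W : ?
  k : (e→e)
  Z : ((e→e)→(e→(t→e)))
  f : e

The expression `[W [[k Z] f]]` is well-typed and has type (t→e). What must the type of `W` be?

For [W [[k Z] f]] to have type (t→e) with [[k Z] f] of type (t→e), W must be the function: W : ((t→e)→(t→e)).

((t→e)→(t→e))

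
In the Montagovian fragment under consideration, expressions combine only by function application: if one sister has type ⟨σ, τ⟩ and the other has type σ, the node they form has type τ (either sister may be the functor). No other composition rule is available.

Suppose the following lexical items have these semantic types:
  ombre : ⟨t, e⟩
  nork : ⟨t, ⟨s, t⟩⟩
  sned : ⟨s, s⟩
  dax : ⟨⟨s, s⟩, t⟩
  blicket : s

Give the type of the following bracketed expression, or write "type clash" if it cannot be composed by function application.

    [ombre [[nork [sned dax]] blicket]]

e

[sned dax] — dax of type ⟨⟨s, s⟩, t⟩ combines with sned of type ⟨s, s⟩: type t.
[nork [sned dax]] — nork of type ⟨t, ⟨s, t⟩⟩ combines with [sned dax] of type t: type ⟨s, t⟩.
[[nork [sned dax]] blicket] — [nork [sned dax]] of type ⟨s, t⟩ combines with blicket of type s: type t.
[ombre [[nork [sned dax]] blicket]] — ombre of type ⟨t, e⟩ combines with [[nork [sned dax]] blicket] of type t: type e.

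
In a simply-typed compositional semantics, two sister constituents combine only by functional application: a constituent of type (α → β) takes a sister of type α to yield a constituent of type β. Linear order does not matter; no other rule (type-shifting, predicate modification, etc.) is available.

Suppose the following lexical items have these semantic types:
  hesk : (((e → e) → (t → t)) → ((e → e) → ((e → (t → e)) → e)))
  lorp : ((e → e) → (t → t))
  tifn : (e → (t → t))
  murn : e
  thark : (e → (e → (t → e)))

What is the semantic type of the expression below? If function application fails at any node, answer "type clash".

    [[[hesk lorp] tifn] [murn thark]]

type clash

[hesk lorp]: (((e → e) → (t → t)) → ((e → e) → ((e → (t → e)) → e))) applied to ((e → e) → (t → t)) yields ((e → e) → ((e → (t → e)) → e)).
At [[hesk lorp] tifn]: neither ((e → e) → ((e → (t → e)) → e)) nor (e → (t → t)) can take the other as argument; the node is ill-typed.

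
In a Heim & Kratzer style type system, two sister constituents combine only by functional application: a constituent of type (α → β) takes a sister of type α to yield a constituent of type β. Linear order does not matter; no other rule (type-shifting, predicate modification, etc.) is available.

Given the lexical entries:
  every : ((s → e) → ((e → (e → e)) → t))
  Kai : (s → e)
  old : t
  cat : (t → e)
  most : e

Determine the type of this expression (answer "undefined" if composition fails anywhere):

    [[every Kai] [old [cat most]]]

[every Kai] — every of type ((s → e) → ((e → (e → e)) → t)) combines with Kai of type (s → e): type ((e → (e → e)) → t).
At [cat most]: neither (t → e) nor e can take the other as argument; the node is ill-typed.

undefined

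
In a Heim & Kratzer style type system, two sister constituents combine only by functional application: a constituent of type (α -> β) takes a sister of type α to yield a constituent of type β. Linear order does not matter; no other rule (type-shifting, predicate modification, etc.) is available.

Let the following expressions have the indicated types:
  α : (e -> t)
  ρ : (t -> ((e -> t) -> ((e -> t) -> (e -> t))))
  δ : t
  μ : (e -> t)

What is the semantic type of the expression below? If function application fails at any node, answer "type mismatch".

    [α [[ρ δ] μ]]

[ρ δ] — ρ of type (t -> ((e -> t) -> ((e -> t) -> (e -> t)))) combines with δ of type t: type ((e -> t) -> ((e -> t) -> (e -> t))).
[[ρ δ] μ] — [ρ δ] of type ((e -> t) -> ((e -> t) -> (e -> t))) combines with μ of type (e -> t): type ((e -> t) -> (e -> t)).
[α [[ρ δ] μ]] — [[ρ δ] μ] of type ((e -> t) -> (e -> t)) combines with α of type (e -> t): type (e -> t).

(e -> t)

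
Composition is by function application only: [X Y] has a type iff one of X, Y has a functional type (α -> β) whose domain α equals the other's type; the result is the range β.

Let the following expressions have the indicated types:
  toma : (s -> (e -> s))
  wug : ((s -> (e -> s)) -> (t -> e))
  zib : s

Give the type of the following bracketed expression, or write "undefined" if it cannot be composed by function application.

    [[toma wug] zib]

[toma wug]: functor wug : ((s -> (e -> s)) -> (t -> e)), argument toma : (s -> (e -> s)); result (t -> e).
[[toma wug] zib]: (t -> e) with s — neither is a function whose domain matches the other; composition fails here.

undefined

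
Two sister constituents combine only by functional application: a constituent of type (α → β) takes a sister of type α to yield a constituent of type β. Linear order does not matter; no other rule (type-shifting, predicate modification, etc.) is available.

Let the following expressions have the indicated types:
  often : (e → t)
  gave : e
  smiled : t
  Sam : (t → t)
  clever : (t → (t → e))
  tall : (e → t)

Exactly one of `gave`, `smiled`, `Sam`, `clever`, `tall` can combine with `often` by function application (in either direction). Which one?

gave

gave — combines: often : (e → t) takes gave : e as argument, giving t.
smiled : t — no; often wants e, and smiled wants nothing (atomic).
Sam : (t → t) — no; often wants e, and Sam wants t.
clever : (t → (t → e)) — no; often wants e, and clever wants t.
tall : (e → t) — no; often wants e, and tall wants e.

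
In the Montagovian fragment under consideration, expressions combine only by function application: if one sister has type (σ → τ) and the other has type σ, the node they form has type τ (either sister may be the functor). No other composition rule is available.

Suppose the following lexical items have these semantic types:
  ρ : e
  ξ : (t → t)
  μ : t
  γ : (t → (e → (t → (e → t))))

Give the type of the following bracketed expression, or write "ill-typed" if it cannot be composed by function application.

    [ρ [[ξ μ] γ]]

(t → (e → t))

[ξ μ]: (t → t) applied to t yields t.
[[ξ μ] γ]: (t → (e → (t → (e → t)))) applied to t yields (e → (t → (e → t))).
[ρ [[ξ μ] γ]]: (e → (t → (e → t))) applied to e yields (t → (e → t)).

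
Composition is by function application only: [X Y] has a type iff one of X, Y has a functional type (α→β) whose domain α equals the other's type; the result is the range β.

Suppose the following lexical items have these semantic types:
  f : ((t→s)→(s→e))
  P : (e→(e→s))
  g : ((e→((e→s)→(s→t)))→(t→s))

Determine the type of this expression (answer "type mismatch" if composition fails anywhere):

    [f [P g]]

type mismatch

[P g]: (e→(e→s)) and ((e→((e→s)→(s→t)))→(t→s)) cannot combine by function application — type clash.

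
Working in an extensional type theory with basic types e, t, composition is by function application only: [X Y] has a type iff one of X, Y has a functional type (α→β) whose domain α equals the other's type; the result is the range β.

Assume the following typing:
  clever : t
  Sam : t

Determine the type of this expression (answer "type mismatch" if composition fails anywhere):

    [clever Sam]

[clever Sam]: t and t cannot combine by function application — type clash.

type mismatch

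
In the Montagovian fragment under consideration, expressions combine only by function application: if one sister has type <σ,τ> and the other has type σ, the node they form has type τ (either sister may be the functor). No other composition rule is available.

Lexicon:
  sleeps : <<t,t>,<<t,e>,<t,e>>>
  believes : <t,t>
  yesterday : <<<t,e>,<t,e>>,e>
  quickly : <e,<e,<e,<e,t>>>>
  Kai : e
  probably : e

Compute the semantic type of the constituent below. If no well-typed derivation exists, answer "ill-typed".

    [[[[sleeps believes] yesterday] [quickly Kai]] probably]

[sleeps believes] — sleeps of type <<t,t>,<<t,e>,<t,e>>> combines with believes of type <t,t>: type <<t,e>,<t,e>>.
[[sleeps believes] yesterday] — yesterday of type <<<t,e>,<t,e>>,e> combines with [sleeps believes] of type <<t,e>,<t,e>>: type e.
[quickly Kai] — quickly of type <e,<e,<e,<e,t>>>> combines with Kai of type e: type <e,<e,<e,t>>>.
[[[sleeps believes] yesterday] [quickly Kai]] — [quickly Kai] of type <e,<e,<e,t>>> combines with [[sleeps believes] yesterday] of type e: type <e,<e,t>>.
[[[[sleeps believes] yesterday] [quickly Kai]] probably] — [[[sleeps believes] yesterday] [quickly Kai]] of type <e,<e,t>> combines with probably of type e: type <e,t>.

<e,t>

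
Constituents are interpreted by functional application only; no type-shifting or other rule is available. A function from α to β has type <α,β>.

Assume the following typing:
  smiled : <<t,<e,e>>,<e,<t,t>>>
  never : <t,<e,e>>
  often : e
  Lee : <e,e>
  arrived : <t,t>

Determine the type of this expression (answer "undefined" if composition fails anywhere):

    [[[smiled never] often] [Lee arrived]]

[smiled never]: <<t,<e,e>>,<e,<t,t>>> applied to <t,<e,e>> yields <e,<t,t>>.
[[smiled never] often]: <e,<t,t>> applied to e yields <t,t>.
[Lee arrived]: <e,e> with <t,t> — neither is a function whose domain matches the other; composition fails here.

undefined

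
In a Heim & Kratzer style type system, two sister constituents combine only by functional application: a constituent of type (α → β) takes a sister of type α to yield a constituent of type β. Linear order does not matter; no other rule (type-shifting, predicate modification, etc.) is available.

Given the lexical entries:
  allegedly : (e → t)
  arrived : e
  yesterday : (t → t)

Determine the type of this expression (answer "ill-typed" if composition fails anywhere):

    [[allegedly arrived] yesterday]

t

[allegedly arrived] — allegedly of type (e → t) combines with arrived of type e: type t.
[[allegedly arrived] yesterday] — yesterday of type (t → t) combines with [allegedly arrived] of type t: type t.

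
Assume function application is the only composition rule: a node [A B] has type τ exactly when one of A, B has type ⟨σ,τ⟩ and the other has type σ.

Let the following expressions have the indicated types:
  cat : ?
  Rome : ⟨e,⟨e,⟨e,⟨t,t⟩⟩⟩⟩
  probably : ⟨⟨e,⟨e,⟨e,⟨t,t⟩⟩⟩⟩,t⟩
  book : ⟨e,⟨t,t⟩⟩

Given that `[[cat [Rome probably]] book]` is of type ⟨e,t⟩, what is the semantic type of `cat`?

At [[cat [Rome probably]] book] (required: ⟨e,t⟩): book is ⟨e,⟨t,t⟩⟩, which is not a function with range ⟨e,t⟩; hence [cat [Rome probably]] is the functor — type ⟨⟨e,⟨t,t⟩⟩,⟨e,t⟩⟩.
At [cat [Rome probably]] (required: ⟨⟨e,⟨t,t⟩⟩,⟨e,t⟩⟩): [Rome probably] is t, which is not a function with range ⟨⟨e,⟨t,t⟩⟩,⟨e,t⟩⟩; hence cat is the functor — type ⟨t,⟨⟨e,⟨t,t⟩⟩,⟨e,t⟩⟩⟩.

⟨t,⟨⟨e,⟨t,t⟩⟩,⟨e,t⟩⟩⟩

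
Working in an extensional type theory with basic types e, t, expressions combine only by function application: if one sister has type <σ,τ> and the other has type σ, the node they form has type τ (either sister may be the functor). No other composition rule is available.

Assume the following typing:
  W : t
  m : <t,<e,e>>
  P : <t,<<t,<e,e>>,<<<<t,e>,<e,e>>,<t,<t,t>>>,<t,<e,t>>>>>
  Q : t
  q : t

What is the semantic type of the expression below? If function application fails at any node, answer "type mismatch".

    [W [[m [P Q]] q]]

type mismatch

At [P Q], P : <t,<<t,<e,e>>,<<<<t,e>,<e,e>>,<t,<t,t>>>,<t,<e,t>>>>> takes Q : t, giving <<t,<e,e>>,<<<<t,e>,<e,e>>,<t,<t,t>>>,<t,<e,t>>>>.
At [m [P Q]], [P Q] : <<t,<e,e>>,<<<<t,e>,<e,e>>,<t,<t,t>>>,<t,<e,t>>>> takes m : <t,<e,e>>, giving <<<<t,e>,<e,e>>,<t,<t,t>>>,<t,<e,t>>>.
At [[m [P Q]] q]: neither <<<<t,e>,<e,e>>,<t,<t,t>>>,<t,<e,t>>> nor t can take the other as argument; the node is ill-typed.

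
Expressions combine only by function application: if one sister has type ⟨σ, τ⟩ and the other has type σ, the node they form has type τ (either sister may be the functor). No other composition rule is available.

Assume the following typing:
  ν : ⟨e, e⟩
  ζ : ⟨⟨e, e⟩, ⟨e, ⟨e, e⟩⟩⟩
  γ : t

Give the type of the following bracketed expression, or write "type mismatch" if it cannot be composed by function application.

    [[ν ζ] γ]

type mismatch

[ν ζ] — ζ of type ⟨⟨e, e⟩, ⟨e, ⟨e, e⟩⟩⟩ combines with ν of type ⟨e, e⟩: type ⟨e, ⟨e, e⟩⟩.
[[ν ζ] γ]: ⟨e, ⟨e, e⟩⟩ and t cannot combine by function application — type clash.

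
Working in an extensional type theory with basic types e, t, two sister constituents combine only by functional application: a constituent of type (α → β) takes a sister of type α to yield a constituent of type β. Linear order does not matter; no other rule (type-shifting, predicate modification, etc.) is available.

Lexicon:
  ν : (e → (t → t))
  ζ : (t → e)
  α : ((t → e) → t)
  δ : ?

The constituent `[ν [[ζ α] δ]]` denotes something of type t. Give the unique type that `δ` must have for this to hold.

(t → ((e → (t → t)) → t))

[ν [[ζ α] δ]] is required to be t. ν : (e → (t → t)) cannot yield t as functor, so [[ζ α] δ] : ((e → (t → t)) → t).
[[ζ α] δ] is required to be ((e → (t → t)) → t). [ζ α] : t cannot yield ((e → (t → t)) → t) as functor, so δ : (t → ((e → (t → t)) → t)).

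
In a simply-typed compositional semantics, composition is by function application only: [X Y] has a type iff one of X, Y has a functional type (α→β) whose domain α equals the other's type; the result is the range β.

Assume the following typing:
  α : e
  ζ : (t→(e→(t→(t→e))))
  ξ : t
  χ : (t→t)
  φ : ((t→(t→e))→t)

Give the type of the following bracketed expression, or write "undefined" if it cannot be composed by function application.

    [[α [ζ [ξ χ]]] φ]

[ξ χ]: χ is (t→t), ξ is t; result t.
[ζ [ξ χ]]: ζ is (t→(e→(t→(t→e)))), [ξ χ] is t; result (e→(t→(t→e))).
[α [ζ [ξ χ]]]: [ζ [ξ χ]] is (e→(t→(t→e))), α is e; result (t→(t→e)).
[[α [ζ [ξ χ]]] φ]: φ is ((t→(t→e))→t), [α [ζ [ξ χ]]] is (t→(t→e)); result t.

t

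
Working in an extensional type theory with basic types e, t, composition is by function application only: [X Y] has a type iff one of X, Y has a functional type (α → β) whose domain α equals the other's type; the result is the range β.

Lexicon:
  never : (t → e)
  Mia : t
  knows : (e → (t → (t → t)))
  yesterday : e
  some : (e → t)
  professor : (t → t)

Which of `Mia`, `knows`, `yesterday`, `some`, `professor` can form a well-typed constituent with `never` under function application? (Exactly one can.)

Mia

Mia — combines: never : (t → e) takes Mia : t as argument, giving e.
knows : (e → (t → (t → t))) — neither side's domain matches the other.
yesterday : e — neither side's domain matches the other.
some : (e → t) — neither side's domain matches the other.
professor : (t → t) — neither side's domain matches the other.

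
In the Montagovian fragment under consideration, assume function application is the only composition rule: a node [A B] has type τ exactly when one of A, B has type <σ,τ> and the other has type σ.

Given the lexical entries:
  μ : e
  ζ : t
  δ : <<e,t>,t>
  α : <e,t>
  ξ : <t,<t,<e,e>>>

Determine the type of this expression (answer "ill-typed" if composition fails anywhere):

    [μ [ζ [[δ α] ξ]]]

e

[δ α]: δ is <<e,t>,t>, α is <e,t>; result t.
[[δ α] ξ]: ξ is <t,<t,<e,e>>>, [δ α] is t; result <t,<e,e>>.
[ζ [[δ α] ξ]]: [[δ α] ξ] is <t,<e,e>>, ζ is t; result <e,e>.
[μ [ζ [[δ α] ξ]]]: [ζ [[δ α] ξ]] is <e,e>, μ is e; result e.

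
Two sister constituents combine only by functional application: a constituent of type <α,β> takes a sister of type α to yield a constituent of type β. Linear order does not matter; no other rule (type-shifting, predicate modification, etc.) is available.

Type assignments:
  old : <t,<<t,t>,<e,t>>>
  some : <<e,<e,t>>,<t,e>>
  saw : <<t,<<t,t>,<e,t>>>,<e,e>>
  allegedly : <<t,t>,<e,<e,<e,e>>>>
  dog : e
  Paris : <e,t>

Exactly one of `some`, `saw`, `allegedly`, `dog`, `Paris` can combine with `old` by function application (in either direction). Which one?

some : <<e,<e,t>>,<t,e>> — neither side's domain matches the other.
saw — combines: saw : <<t,<<t,t>,<e,t>>>,<e,e>> takes old : <t,<<t,t>,<e,t>>> as argument, giving <e,e>.
allegedly : <<t,t>,<e,<e,<e,e>>>> — neither side's domain matches the other.
dog : e — neither side's domain matches the other.
Paris : <e,t> — neither side's domain matches the other.

saw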